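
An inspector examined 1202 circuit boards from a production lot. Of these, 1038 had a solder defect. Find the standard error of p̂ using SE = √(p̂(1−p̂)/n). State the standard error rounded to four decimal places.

SE = 0.0099

p̂ = 1038/1202 = 0.86356.
p̂(1−p̂) = 0.86356·0.13644 = 0.117824.
SE = √(0.117824/1202) = √0.000098023 = 0.0099.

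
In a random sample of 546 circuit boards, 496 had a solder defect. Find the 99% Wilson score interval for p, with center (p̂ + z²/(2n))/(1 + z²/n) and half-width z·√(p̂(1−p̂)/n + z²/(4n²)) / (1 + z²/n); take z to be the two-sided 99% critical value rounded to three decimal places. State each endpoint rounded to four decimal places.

Here p̂ = 496/546 = 0.90842 and z = 2.576 (z² = 6.635776).
1 + z²/n = 1.012153.
Adjusted center: (0.90842 + z²/(2n))/1.012153 = 0.90352.
Radicand: p̂(1−p̂)/n + z²/(4n²) = 0.000152361 + 0.000005565 = 0.000157926.
Half-width = 2.576·√0.000157926/1.012153 = 0.03198.
So the interval runs from 0.8715 to 0.9355.

(0.8715, 0.9355)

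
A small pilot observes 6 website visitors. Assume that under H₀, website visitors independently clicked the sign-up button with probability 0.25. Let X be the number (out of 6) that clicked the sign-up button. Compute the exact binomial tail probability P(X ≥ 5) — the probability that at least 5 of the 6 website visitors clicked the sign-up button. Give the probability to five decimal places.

P = 0.00464

X is binomial with n = 6 and p = 0.25.
P(X ≥ 5) = C(6,5)·0.25^5·0.75^1 + C(6,6)·0.25^6·0.75^0.
= 0.004395 + 0.000244 = 0.00464.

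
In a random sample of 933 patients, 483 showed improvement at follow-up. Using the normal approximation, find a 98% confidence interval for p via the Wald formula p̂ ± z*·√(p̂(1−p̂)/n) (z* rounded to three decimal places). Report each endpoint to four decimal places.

p̂ = 483/933 = 0.51768.
Standard error of p̂: √(0.249687/933) = √0.000267618 = 0.016359.
For 98% confidence, z* = 2.326.
Margin of error: 2.326 × 0.016359 = 0.03805.
So the interval runs from 0.4796 to 0.5557.

(0.4796, 0.5557)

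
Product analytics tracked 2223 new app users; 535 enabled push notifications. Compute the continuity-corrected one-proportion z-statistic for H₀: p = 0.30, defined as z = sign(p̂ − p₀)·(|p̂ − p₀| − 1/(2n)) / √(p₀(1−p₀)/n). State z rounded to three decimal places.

z = -6.082

Sample proportion p̂ = 535/2223 = 0.24067. p̂ − p₀ = -0.059334.
Continuity correction 1/(2n) = 1/4446 = 0.000225.
Corrected numerator: |-0.059334| − 0.000225 = 0.059109.
Under H₀, SE = √(p₀(1−p₀)/n) = √(0.30·0.70/2223) = √0.000094467 = 0.009719.
z = (−)0.059109/0.009719 = -6.082.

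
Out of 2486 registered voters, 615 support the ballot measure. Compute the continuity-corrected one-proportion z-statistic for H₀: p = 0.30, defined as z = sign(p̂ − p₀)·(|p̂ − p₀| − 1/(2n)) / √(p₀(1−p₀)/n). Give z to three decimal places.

Sample proportion p̂ = 615/2486 = 0.24739. p̂ − p₀ = -0.052615.
Continuity correction 1/(2n) = 1/4972 = 0.000201.
Corrected numerator: |-0.052615| − 0.000201 = 0.052414.
Under H₀, SE = √(p₀(1−p₀)/n) = √(0.30·0.70/2486) = √0.000084473 = 0.009191.
z = (−)0.052414/0.009191 = -5.703.

z = -5.703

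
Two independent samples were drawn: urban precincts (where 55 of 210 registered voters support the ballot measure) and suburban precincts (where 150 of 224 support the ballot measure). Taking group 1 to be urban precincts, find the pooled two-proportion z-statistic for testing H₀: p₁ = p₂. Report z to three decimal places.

p̂₁ = 55/210 = 0.26190, p̂₂ = 150/224 = 0.66964.
Pooled p̂ = (55+150)/(210+224) = 205/434 = 0.47235.
Pooled SE = √[0.2492355·0.00922619] ≈ 0.047953.
z = (p̂₁ − p̂₂)/SE = (0.26190 − 0.66964)/0.047953 = -0.40774/0.047953 = -8.503.

z = -8.503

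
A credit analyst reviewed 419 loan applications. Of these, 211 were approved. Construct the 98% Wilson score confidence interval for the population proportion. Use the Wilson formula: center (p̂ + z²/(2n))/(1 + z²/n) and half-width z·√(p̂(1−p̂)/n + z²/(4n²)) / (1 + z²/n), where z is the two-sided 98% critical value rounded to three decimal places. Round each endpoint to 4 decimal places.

(0.4471, 0.5600)

p̂ = 211/419 = 0.50358; z = 2.326, so z² = 5.410276.
Denominator 1 + z²/n = 1 + 5.410276/419 = 1.012912.
Center = (0.50358 + 0.006456)/1.012912 = 0.50353.
Radicand: p̂(1−p̂)/n + z²/(4n²) = 0.000596628 + 0.000007704 = 0.000604332.
Half-width = z·√(radicand)/denom = 2.326·0.024583/1.012912 = 0.05645.
So the interval runs from 0.4471 to 0.5600.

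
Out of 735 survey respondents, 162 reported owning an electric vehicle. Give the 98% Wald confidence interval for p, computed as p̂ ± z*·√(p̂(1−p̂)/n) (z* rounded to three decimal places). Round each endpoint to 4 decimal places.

(0.1848, 0.2560)

The sample proportion is 162/735 = 0.22041.
SE = √(p̂(1−p̂)/n) = √(0.171828/735) = 0.015290.
z* = 2.326 at the 98% level.
Margin of error: 2.326 × 0.015290 = 0.03556.
Interval: 0.22041 ± 0.03556 → (0.1848, 0.2560).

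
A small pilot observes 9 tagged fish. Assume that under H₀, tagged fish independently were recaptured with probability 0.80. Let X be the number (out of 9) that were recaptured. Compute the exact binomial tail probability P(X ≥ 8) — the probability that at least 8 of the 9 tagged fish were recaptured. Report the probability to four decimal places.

P = 0.4362

X is binomial with n = 9 and p = 0.80.
P(X ≥ 8) = C(9,8)·0.80^8·0.20^1 + C(9,9)·0.80^9·0.20^0.
= 0.301990 + 0.134218 = 0.4362.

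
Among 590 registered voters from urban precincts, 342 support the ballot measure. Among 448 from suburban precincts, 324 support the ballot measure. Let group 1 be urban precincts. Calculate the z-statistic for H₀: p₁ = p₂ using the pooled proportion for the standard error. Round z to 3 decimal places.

p̂₁ = 342/590 = 0.57966, p̂₂ = 324/448 = 0.72321.
Pooled p̂ = (342+324)/(590+448) = 666/1038 = 0.64162.
Pooled SE = √[0.2299442·0.00392706] ≈ 0.030050.
z = (p̂₁ − p̂₂)/SE = (0.57966 − 0.72321)/0.030050 = -0.14355/0.030050 = -4.777.

z = -4.777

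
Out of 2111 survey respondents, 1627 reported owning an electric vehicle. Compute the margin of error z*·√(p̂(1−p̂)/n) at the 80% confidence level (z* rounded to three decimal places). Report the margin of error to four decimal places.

ME = 0.0117

The sample proportion is 1627/2111 = 0.77072.
SE = √(p̂(1−p̂)/n) = √(0.176708/2111) = 0.009149.
z* = 1.282 at the 80% level.
ME = 1.282·0.009149 = 0.0117.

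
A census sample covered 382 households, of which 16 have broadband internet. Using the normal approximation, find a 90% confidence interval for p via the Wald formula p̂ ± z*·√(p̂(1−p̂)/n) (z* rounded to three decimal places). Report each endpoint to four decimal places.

(0.0250, 0.0587)

With x = 16 successes in n = 382, p̂ = 0.04188.
Standard error of p̂: √(0.040130/382) = √0.000105054 = 0.010250.
The 90% critical value is z* = 1.645.
Margin of error: 1.645 × 0.010250 = 0.01686.
CI: 0.04188 ± 0.01686 = (0.0250, 0.0587).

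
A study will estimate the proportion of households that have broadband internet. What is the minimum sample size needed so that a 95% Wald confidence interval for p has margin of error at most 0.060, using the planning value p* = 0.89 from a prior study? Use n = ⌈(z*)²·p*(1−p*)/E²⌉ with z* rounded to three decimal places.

n = 105

The 95% critical value is z* = 1.960.
p*(1−p*) = 0.89·0.11 = 0.0979.
(z*)²·p*(1−p*)/E² = 3.841600·0.0979/0.003600 = 104.470.
Rounding up, n = 105.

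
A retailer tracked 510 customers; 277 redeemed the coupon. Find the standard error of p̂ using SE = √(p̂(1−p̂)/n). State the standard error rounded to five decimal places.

p̂ = 277/510 = 0.54314.
p̂(1−p̂) = 0.54314·0.45686 = 0.248139.
SE = √(0.248139/510) = 0.02206.

SE = 0.02206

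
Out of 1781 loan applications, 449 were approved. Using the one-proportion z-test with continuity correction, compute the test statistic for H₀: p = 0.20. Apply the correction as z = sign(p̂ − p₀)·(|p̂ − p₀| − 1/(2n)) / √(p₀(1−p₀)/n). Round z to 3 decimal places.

z = 5.468

p̂ = 449/1781 = 0.25211. p̂ − p₀ = 0.052106.
Continuity correction 1/(2n) = 1/3562 = 0.000281.
Corrected numerator: |0.052106| − 0.000281 = 0.051825.
Under H₀, SE = √(p₀(1−p₀)/n) = √(0.20·0.80/1781) = √0.000089837 = 0.009478.
z = +0.051825/0.009478 = 5.468.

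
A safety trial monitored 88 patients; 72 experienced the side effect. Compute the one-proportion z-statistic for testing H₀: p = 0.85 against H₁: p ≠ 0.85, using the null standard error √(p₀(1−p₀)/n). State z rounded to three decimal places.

Sample proportion p̂ = 72/88 = 0.81818.
Under H₀, SE = √(p₀(1−p₀)/n) = √(0.85·0.15/88) = √0.001448864 = 0.038064.
z = (0.81818 − 0.85)/0.038064 = -0.03182/0.038064 = -0.836.

z = -0.836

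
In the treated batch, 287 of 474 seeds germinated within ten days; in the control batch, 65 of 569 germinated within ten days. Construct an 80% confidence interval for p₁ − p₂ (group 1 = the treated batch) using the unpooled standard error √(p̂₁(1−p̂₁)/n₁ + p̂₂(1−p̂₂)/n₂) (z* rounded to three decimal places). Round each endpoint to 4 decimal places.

p̂₁ = 287/474 = 0.60549, p̂₂ = 65/569 = 0.11424; p̂₁ − p̂₂ = 0.49125.
Unpooled SE = √(p̂₁(1−p̂₁)/n₁ + p̂₂(1−p̂₂)/n₂) = √(0.000503951 + 0.000177831) = 0.026111.
The 80% critical value is z* = 1.282. Margin = 1.282·0.026111 = 0.03347.
CI: 0.49125 ± 0.03347 = (0.4578, 0.5247).

(0.4578, 0.5247)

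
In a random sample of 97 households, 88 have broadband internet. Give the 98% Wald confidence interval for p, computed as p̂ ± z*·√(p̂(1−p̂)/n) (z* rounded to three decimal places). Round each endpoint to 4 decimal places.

Sample proportion p̂ = 88/97 = 0.90722.
SE(p̂) = √(0.90722·0.09278/97) = 0.029458.
For 98% confidence, z* = 2.326.
Margin of error: 2.326 × 0.029458 = 0.06852.
CI: 0.90722 ± 0.06852 = (0.8387, 0.9757).

(0.8387, 0.9757)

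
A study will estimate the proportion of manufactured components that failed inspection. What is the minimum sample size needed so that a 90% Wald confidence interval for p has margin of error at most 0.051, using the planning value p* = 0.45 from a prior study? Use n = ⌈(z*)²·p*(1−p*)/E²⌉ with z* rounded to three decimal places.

n = 258

z* = 1.645 at the 90% level.
p*(1−p*) = 0.2475.
(z*)²·p*(1−p*)/E² = 2.706025·0.2475/0.002601 = 257.494.
⌈257.494⌉ = 258.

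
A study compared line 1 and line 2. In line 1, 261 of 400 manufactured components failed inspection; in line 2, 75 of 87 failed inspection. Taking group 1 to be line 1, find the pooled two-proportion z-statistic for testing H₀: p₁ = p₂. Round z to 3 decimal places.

z = -3.830

Sample proportions: p̂₁ = 261/400 = 0.65250 and p̂₂ = 75/87 = 0.86207.
Pooled p̂ = (261+75)/(400+87) = 336/487 = 0.68994.
SE = √[p̂(1−p̂)(1/n₁+1/n₂)] = √[0.68994·0.31006·(1/400+1/87)] ≈ 0.054715.
z = (p̂₁ − p̂₂)/SE = (0.65250 − 0.86207)/0.054715 = -0.20957/0.054715 = -3.830.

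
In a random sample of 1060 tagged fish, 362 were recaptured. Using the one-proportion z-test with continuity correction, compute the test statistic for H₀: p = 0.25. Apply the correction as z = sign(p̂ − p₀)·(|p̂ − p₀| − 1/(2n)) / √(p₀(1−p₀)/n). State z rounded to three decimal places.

z = 6.845

With x = 362 successes in n = 1060, p̂ = 0.34151. p̂ − p₀ = 0.091509.
Continuity correction 1/(2n) = 1/2120 = 0.000472.
Corrected numerator: |0.091509| − 0.000472 = 0.091037.
SE₀ = √(0.25·0.75/1060) = 0.013300.
z = (+)0.091037/0.013300 = 6.845.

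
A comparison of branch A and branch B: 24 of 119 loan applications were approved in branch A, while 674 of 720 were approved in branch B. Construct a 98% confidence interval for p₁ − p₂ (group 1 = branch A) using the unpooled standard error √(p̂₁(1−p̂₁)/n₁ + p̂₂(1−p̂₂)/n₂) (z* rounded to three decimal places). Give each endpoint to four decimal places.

(-0.8226, -0.6463)

p̂₁ = 24/119 = 0.20168, p̂₂ = 674/720 = 0.93611; p̂₁ − p̂₂ = -0.73443.
Unpooled SE = √(p̂₁(1−p̂₁)/n₁ + p̂₂(1−p̂₂)/n₂) = √(0.001352988 + 0.000083065) = 0.037895.
The 98% critical value is z* = 2.326. Margin = 2.326·0.037895 = 0.08814.
CI: -0.73443 ± 0.08814 = (-0.8226, -0.6463).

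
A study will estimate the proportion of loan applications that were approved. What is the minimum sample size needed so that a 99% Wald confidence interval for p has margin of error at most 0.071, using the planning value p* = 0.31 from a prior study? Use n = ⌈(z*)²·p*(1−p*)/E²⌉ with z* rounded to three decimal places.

The 99% critical value is z* = 2.576.
p*(1−p*) = 0.31·0.69 = 0.2139.
Required n before rounding: 6.635776 × 0.2139 / 0.071² = 281.570.
⌈281.570⌉ = 282.

n = 282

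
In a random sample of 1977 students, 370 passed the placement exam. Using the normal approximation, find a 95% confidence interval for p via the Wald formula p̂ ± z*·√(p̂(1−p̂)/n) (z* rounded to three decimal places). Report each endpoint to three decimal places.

The sample proportion is 370/1977 = 0.18715.
SE(p̂) = √(0.18715·0.81285/1977) = 0.008772.
For 95% confidence, z* = 1.960.
Margin of error: 1.960 × 0.008772 = 0.01719.
CI: 0.18715 ± 0.01719 = (0.170, 0.204).

(0.170, 0.204)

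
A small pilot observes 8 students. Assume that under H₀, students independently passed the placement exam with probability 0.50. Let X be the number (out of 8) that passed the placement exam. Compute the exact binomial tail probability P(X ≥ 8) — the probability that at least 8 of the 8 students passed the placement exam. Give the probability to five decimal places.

X is binomial with n = 8 and p = 0.50.
P(X ≥ 8) = C(8,8)·0.50^8·0.50^0.
= 0.003906 = 0.00391.

P = 0.00391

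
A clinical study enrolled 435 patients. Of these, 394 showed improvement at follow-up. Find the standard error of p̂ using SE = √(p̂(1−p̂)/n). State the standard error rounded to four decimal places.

With x = 394 successes in n = 435, p̂ = 0.90575.
p̂(1−p̂) = 0.90575·0.09425 = 0.085367.
SE = √(0.085367/435) = √0.000196246 = 0.0140.

SE = 0.0140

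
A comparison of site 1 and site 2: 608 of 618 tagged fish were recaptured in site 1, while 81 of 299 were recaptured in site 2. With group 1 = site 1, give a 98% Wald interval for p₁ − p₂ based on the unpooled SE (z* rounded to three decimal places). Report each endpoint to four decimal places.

p̂₁ = 0.98382, p̂₂ = 0.27090, so the observed difference is 0.71292.
Unpooled SE = √(p̂₁(1−p̂₁)/n₁ + p̂₂(1−p̂₂)/n₂) = √(0.000025760 + 0.000660584) = 0.026198.
z* = 2.326 at the 98% level. Margin = 2.326·0.026198 = 0.06094.
CI: 0.71292 ± 0.06094 = (0.6520, 0.7739).

(0.6520, 0.7739)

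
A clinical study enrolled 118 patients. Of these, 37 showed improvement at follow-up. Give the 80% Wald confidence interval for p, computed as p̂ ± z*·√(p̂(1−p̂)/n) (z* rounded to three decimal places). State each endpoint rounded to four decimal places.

(0.2588, 0.3683)

p̂ = 37/118 = 0.31356.
SE = √(p̂(1−p̂)/n) = √(0.215240/118) = 0.042709.
z* = 1.282 at the 80% level.
Margin of error: 1.282 × 0.042709 = 0.05475.
Interval: 0.31356 ± 0.05475 → (0.2588, 0.3683).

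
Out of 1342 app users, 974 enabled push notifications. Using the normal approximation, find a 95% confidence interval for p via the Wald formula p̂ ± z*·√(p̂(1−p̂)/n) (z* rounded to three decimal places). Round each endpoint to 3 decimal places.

With x = 974 successes in n = 1342, p̂ = 0.72578.
Standard error of p̂: √(0.199022/1342) = √0.000148303 = 0.012178.
z* = 1.960 at the 95% level.
Margin of error: 1.960 × 0.012178 = 0.02387.
So the interval runs from 0.702 to 0.750.

(0.702, 0.750)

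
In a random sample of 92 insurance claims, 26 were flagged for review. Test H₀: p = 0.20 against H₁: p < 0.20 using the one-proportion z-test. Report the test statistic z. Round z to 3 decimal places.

Sample proportion p̂ = 26/92 = 0.28261.
SE₀ = √(0.20·0.80/92) = 0.041703.
z = (p̂ − p₀)/SE = (0.28261 − 0.20)/0.041703 = 1.981.

z = 1.981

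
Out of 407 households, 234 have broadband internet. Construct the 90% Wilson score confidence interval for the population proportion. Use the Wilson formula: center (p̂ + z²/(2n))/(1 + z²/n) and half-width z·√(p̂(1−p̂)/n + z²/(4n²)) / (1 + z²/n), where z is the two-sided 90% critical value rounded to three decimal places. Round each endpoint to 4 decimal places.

(0.5343, 0.6146)

Here p̂ = 234/407 = 0.57494 and z = 1.645 (z² = 2.706025).
Denominator 1 + z²/n = 1 + 2.706025/407 = 1.006649.
Adjusted center: (0.57494 + z²/(2n))/1.006649 = 0.57444.
Radicand: p̂(1−p̂)/n + z²/(4n²) = 0.000600453 + 0.000004084 = 0.000604537.
Half-width = 1.645·√0.000604537/1.006649 = 0.04018.
So the interval runs from 0.5343 to 0.6146.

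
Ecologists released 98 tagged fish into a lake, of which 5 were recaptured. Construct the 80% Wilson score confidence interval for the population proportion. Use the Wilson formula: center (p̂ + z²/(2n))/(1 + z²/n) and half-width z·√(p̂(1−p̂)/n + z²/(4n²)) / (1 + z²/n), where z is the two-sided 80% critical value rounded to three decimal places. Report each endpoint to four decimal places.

(0.0292, 0.0876)

p̂ = 5/98 = 0.05102; z = 1.282, so z² = 1.643524.
Denominator 1 + z²/n = 1 + 1.643524/98 = 1.016771.
Adjusted center: (0.05102 + z²/(2n))/1.016771 = 0.05843.
Radicand: p̂(1−p̂)/n + z²/(4n²) = 0.000494054 + 0.000042782 = 0.000536836.
Half-width = z·√(radicand)/denom = 1.282·0.023170/1.016771 = 0.02921.
So the interval runs from 0.0292 to 0.0876.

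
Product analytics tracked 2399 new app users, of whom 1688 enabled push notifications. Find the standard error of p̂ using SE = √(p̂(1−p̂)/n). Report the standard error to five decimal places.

SE = 0.00932

With x = 1688 successes in n = 2399, p̂ = 0.70363.
p̂(1−p̂) = 0.208535.
SE = √(0.208535/2399) = √0.000086926 = 0.00932.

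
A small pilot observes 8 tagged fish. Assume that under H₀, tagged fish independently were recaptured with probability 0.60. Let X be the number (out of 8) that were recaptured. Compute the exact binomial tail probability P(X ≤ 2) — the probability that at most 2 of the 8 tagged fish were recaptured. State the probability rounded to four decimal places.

P = 0.0498

X is binomial with n = 8 and p = 0.60.
P(X ≤ 2) = C(8,0)·0.60^0·0.40^8 + C(8,1)·0.60^1·0.40^7 + C(8,2)·0.60^2·0.40^6.
= 0.000655 + 0.007864 + 0.041288 = 0.0498.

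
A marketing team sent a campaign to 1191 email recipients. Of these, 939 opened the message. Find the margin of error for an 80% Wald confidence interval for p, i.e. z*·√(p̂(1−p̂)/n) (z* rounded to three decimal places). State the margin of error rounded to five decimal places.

p̂ = 939/1191 = 0.78841.
SE(p̂) = √(0.78841·0.21159/1191) = 0.011835.
z* = 1.282 at the 80% level.
ME = 1.282·0.011835 = 0.01517.

ME = 0.01517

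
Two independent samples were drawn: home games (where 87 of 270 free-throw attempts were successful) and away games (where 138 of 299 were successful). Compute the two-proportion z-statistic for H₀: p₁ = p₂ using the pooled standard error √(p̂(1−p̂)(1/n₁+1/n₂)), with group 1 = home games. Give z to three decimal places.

z = -3.394

p̂₁ = 87/270 = 0.32222, p̂₂ = 138/299 = 0.46154.
Pooled p̂ = (87+138)/(270+299) = 225/569 = 0.39543.
Pooled SE = √[0.2390652·0.00704819] ≈ 0.041048.
z = (p̂₁ − p̂₂)/SE = (0.32222 − 0.46154)/0.041048 = -0.13932/0.041048 = -3.394.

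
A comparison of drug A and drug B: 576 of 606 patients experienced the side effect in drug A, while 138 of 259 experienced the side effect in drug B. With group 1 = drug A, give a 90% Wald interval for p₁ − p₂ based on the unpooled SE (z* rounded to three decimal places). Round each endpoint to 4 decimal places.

(0.3647, 0.4707)

p̂₁ = 576/606 = 0.95050, p̂₂ = 138/259 = 0.53282; p̂₁ − p̂₂ = 0.41768.
SE = √(0.000077647 + 0.000961092) = √0.001038739 = 0.032229.
z* = 1.645 at the 90% level. Margin = 1.645·0.032229 = 0.05302.
Interval: 0.41768 ± 0.05302 → (0.3647, 0.4707).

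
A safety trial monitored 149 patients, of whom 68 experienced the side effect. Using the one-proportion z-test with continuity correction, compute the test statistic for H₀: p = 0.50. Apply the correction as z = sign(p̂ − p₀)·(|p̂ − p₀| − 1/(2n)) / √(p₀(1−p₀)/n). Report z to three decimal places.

z = -0.983

With x = 68 successes in n = 149, p̂ = 0.45638. p̂ − p₀ = -0.043624.
1/(2n) = 0.003356.
Corrected numerator: |-0.043624| − 0.003356 = 0.040268.
Null standard error: √(0.50·0.50/149) = √0.001677852 = 0.040962.
z = −0.040268/0.040962 = -0.983.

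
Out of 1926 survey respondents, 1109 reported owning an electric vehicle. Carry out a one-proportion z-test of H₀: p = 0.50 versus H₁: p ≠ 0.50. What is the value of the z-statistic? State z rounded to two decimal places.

With x = 1109 successes in n = 1926, p̂ = 0.57580.
Under H₀, SE = √(p₀(1−p₀)/n) = √(0.50·0.50/1926) = √0.000129803 = 0.011393.
Test statistic: z = 0.07580/0.011393 = 6.65.

z = 6.65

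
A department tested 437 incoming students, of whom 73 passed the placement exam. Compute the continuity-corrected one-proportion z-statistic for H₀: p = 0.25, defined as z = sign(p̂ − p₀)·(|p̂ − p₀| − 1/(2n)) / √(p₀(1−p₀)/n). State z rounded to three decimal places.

The sample proportion is 73/437 = 0.16705. p̂ − p₀ = -0.082952.
1/(2n) = 0.001144.
Corrected numerator: |-0.082952| − 0.001144 = 0.081808.
Null standard error: √(0.25·0.75/437) = √0.000429062 = 0.020714.
z = −0.081808/0.020714 = -3.949.

z = -3.949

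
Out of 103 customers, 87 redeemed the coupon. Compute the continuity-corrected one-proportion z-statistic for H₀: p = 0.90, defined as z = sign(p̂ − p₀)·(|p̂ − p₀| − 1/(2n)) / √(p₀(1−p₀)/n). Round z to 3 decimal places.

z = -1.708

The sample proportion is 87/103 = 0.84466. p̂ − p₀ = -0.055340.
Continuity correction 1/(2n) = 1/206 = 0.004854.
Corrected numerator: |-0.055340| − 0.004854 = 0.050486.
SE₀ = √(0.90·0.10/103) = 0.029560.
z = (−)0.050486/0.029560 = -1.708.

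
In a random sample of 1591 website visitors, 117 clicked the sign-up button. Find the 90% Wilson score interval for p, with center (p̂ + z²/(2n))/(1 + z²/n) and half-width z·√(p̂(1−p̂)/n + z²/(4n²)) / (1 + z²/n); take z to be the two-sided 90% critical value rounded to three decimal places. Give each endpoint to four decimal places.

p̂ = 117/1591 = 0.07354; z = 1.645, so z² = 2.706025.
1 + z²/n = 1.001701.
Center = (0.07354 + 0.000850)/1.001701 = 0.07426.
Radicand: p̂(1−p̂)/n + z²/(4n²) = 0.000042823 + 0.000000267 = 0.000043090.
Half-width = z·√(radicand)/denom = 1.645·0.006564/1.001701 = 0.01078.
So the interval runs from 0.0635 to 0.0850.

(0.0635, 0.0850)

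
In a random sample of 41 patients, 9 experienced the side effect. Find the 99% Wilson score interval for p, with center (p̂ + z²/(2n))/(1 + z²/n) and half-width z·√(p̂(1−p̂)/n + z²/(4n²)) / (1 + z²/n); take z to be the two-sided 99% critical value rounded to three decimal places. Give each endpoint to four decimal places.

(0.0992, 0.4179)

p̂ = 9/41 = 0.21951; z = 2.576, so z² = 6.635776.
1 + z²/n = 1.161848.
Adjusted center: (0.21951 + z²/(2n))/1.161848 = 0.25858.
Radicand: p̂(1−p̂)/n + z²/(4n²) = 0.004178697 + 0.000986879 = 0.005165576.
Half-width = 2.576·√0.005165576/1.161848 = 0.15935.
Interval: 0.25858 ± 0.15935 → (0.0992, 0.4179).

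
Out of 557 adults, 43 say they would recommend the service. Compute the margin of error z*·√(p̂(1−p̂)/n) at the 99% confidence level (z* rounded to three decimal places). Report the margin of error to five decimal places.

ME = 0.02913

With x = 43 successes in n = 557, p̂ = 0.07720.
SE = √(p̂(1−p̂)/n) = √(0.071240/557) = 0.011309.
z* = 2.576 at the 99% level.
So ME = 0.02913.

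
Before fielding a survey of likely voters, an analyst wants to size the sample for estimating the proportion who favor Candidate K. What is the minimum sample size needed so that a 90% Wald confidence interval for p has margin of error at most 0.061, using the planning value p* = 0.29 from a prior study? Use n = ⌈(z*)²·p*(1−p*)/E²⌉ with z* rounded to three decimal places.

z* = 1.645 at the 90% level.
p*(1−p*) = 0.29·0.71 = 0.2059.
(z*)²·p*(1−p*)/E² = 2.706025·0.2059/0.003721 = 149.737.
Rounding up, n = 150.

n = 150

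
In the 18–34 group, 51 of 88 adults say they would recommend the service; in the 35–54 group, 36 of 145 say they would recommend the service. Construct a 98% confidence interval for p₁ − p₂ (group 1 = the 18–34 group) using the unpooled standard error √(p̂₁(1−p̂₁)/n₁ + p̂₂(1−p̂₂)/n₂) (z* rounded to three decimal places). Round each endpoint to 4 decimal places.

p̂₁ = 0.57955, p̂₂ = 0.24828, so the observed difference is 0.33127.
SE = √(0.002769006 + 0.001287138) = √0.004056144 = 0.063688.
z* = 2.326 at the 98% level. Margin of error = 0.14814.
Interval: 0.33127 ± 0.14814 → (0.1831, 0.4794).

(0.1831, 0.4794)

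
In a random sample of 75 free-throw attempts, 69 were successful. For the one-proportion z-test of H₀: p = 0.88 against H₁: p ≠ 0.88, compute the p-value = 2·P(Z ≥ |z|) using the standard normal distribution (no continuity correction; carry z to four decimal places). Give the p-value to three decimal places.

p̂ = 69/75 = 0.92000.
SE₀ = √(0.88·0.12/75) = 0.037523.
z = (p̂ − p₀)/SE = (69/75 − 0.88)/0.037523 ≈ 1.0660.
p-value = 2·P(Z ≥ |z|) with z = 1.0660 → 0.286.

p-value = 0.286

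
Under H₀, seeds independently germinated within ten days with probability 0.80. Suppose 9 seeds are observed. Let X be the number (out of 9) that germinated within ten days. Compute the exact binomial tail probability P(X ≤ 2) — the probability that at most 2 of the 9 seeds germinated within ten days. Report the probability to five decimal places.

X is binomial with n = 9 and p = 0.80.
P(X ≤ 2) = C(9,0)·0.80^0·0.20^9 + C(9,1)·0.80^1·0.20^8 + C(9,2)·0.80^2·0.20^7.
= 0.000001 + 0.000018 + 0.000295 = 0.00031.

P = 0.00031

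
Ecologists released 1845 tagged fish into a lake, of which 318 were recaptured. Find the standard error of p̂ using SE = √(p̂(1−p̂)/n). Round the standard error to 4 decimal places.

With x = 318 successes in n = 1845, p̂ = 0.17236.
p̂(1−p̂) = 0.17236·0.82764 = 0.142652.
SE = √(0.142652/1845) = 0.0088.

SE = 0.0088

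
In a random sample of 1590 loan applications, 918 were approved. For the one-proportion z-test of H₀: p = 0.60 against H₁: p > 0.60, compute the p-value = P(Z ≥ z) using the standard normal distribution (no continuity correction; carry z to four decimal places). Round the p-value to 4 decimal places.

p-value = 0.9673

p̂ = 918/1590 = 0.57736.
Null standard error: √(0.60·0.40/1590) = √0.000150943 = 0.012286.
Test statistic (full precision, shown to 4 dp): z = (918/1590 − 0.60)/SE₀ ≈ -1.8429.
From the standard normal, P(Z ≥ z) = 0.9673.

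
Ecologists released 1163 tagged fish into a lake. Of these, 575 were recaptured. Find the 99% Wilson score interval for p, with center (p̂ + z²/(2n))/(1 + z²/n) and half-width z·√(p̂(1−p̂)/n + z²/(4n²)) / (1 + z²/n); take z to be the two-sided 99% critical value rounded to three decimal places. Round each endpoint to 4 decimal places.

p̂ = 575/1163 = 0.49441; z = 2.576, so z² = 6.635776.
1 + z²/n = 1.005706.
Adjusted center: (0.49441 + z²/(2n))/1.005706 = 0.49444.
Radicand: p̂(1−p̂)/n + z²/(4n²) = 0.000214934 + 0.000001227 = 0.000216161.
Half-width = z·√(radicand)/denom = 2.576·0.014702/1.005706 = 0.03766.
So the interval runs from 0.4568 to 0.5321.

(0.4568, 0.5321)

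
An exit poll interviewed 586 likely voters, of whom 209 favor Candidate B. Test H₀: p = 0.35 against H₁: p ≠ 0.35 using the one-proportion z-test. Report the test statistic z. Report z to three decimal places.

z = 0.338

p̂ = 209/586 = 0.35666.
Null standard error: √(0.35·0.65/586) = √0.000388225 = 0.019703.
Test statistic: z = 0.00666/0.019703 = 0.338.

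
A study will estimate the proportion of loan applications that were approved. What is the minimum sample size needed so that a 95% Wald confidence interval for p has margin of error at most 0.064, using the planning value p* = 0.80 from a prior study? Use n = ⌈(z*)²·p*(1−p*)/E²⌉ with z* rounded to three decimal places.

n = 151

z* = 1.960 at the 95% level.
p*(1−p*) = 0.80·0.20 = 0.1600.
Required n before rounding: 3.841600 × 0.1600 / 0.064² = 150.062.
Rounding up, n = 151.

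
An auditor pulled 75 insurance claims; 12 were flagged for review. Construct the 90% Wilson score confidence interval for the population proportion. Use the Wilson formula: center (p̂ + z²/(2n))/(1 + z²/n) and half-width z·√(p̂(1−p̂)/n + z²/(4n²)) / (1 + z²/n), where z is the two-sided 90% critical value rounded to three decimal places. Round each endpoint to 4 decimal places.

(0.1024, 0.2413)

p̂ = 12/75 = 0.16000; z = 1.645, so z² = 2.706025.
Denominator 1 + z²/n = 1 + 2.706025/75 = 1.036080.
Center = (0.16000 + 0.018040)/1.036080 = 0.17184.
Radicand: p̂(1−p̂)/n + z²/(4n²) = 0.001792000 + 0.000120268 = 0.001912268.
Half-width = z·√(radicand)/denom = 1.645·0.043729/1.036080 = 0.06943.
So the interval runs from 0.1024 to 0.2413.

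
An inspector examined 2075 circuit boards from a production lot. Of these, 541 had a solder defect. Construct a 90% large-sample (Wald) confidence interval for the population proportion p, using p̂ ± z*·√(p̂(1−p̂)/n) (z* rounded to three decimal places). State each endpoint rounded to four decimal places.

Sample proportion p̂ = 541/2075 = 0.26072.
SE(p̂) = √(0.26072·0.73928/2075) = 0.009638.
The 90% critical value is z* = 1.645.
Margin of error: 1.645 × 0.009638 = 0.01585.
CI: 0.26072 ± 0.01585 = (0.2449, 0.2766).

(0.2449, 0.2766)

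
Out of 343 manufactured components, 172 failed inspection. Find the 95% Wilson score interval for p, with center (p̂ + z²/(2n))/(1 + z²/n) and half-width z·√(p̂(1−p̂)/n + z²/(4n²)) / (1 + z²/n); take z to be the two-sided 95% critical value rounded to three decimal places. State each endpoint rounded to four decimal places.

(0.4488, 0.5541)

p̂ = 172/343 = 0.50146; z = 1.960, so z² = 3.841600.
1 + z²/n = 1.011200.
Adjusted center: (0.50146 + z²/(2n))/1.011200 = 0.50144.
Radicand: p̂(1−p̂)/n + z²/(4n²) = 0.000728857 + 0.000008163 = 0.000737020.
Half-width = z·√(radicand)/denom = 1.960·0.027148/1.011200 = 0.05262.
Interval: 0.50144 ± 0.05262 → (0.4488, 0.5541).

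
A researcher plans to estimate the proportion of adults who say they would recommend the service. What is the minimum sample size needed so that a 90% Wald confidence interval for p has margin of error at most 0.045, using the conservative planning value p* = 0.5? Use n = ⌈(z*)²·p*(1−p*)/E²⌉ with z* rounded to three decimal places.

z* = 1.645 at the 90% level.
p*(1−p*) = 0.2500.
(z*)²·p*(1−p*)/E² = 2.706025·0.2500/0.002025 = 334.077.
⌈334.077⌉ = 335.

n = 335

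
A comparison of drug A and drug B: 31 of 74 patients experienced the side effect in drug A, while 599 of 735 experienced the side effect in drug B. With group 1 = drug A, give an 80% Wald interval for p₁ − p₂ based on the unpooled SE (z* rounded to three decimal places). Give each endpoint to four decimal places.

p̂₁ = 0.41892, p̂₂ = 0.81497, so the observed difference is -0.39605.
SE = √(0.003289539 + 0.000205165) = √0.003494704 = 0.059116.
The 80% critical value is z* = 1.282. Margin = 1.282·0.059116 = 0.07579.
Interval: -0.39605 ± 0.07579 → (-0.4718, -0.3203).

(-0.4718, -0.3203)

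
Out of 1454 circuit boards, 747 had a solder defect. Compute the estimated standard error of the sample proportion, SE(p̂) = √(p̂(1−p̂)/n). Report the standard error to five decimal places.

SE = 0.01311

p̂ = 747/1454 = 0.51376.
p̂(1−p̂) = 0.249811.
SE = √(0.249811/1454) = 0.01311.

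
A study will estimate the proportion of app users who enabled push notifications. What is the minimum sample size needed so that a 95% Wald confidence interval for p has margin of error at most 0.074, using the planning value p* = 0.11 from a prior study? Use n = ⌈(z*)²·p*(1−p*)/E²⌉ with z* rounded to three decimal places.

n = 69

z* = 1.960 at the 95% level.
p*(1−p*) = 0.0979.
Required n before rounding: 3.841600 × 0.0979 / 0.074² = 68.680.
Rounding up, n = 69.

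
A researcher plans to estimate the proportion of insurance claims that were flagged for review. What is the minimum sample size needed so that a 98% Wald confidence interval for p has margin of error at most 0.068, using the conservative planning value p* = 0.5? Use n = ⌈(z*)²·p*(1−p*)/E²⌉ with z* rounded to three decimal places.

z* = 2.326 at the 98% level.
p*(1−p*) = 0.2500.
Required n before rounding: 5.410276 × 0.2500 / 0.068² = 292.511.
⌈292.511⌉ = 293.

n = 293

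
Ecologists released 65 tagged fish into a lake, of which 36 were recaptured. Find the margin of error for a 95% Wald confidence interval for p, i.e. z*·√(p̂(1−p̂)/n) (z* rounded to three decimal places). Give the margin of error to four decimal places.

ME = 0.1208

Sample proportion p̂ = 36/65 = 0.55385.
SE(p̂) = √(0.55385·0.44615/65) = 0.061657.
The 95% critical value is z* = 1.960.
Margin of error = z*·SE = 1.960 × 0.061657 = 0.1208.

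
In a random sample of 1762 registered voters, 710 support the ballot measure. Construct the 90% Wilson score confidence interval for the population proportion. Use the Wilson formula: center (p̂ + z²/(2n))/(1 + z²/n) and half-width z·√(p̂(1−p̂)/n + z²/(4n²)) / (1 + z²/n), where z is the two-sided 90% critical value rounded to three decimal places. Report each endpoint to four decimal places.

(0.3839, 0.4223)

Here p̂ = 710/1762 = 0.40295 and z = 1.645 (z² = 2.706025).
Denominator 1 + z²/n = 1 + 2.706025/1762 = 1.001536.
Center = (0.40295 + 0.000768)/1.001536 = 0.40310.
Radicand: p̂(1−p̂)/n + z²/(4n²) = 0.000136539 + 0.000000218 = 0.000136757.
Half-width = z·√(radicand)/denom = 1.645·0.011694/1.001536 = 0.01921.
So the interval runs from 0.3839 to 0.4223.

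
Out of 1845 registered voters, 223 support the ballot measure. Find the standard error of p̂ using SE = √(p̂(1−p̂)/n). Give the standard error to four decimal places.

The sample proportion is 223/1845 = 0.12087.
p̂(1−p̂) = 0.106260.
Dividing by n and taking the root: √0.000057593 = 0.0076.

SE = 0.0076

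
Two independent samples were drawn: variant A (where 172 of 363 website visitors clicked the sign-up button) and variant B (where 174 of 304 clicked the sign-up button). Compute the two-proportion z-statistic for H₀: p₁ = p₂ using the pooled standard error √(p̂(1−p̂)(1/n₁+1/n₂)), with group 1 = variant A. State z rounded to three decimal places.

p̂₁ = 172/363 = 0.47383, p̂₂ = 174/304 = 0.57237.
Pooled p̂ = (172+174)/(363+304) = 346/667 = 0.51874.
Pooled SE = √[0.2496488·0.00604429] ≈ 0.038845.
z = -0.09854/0.038845 = -2.537.

z = -2.537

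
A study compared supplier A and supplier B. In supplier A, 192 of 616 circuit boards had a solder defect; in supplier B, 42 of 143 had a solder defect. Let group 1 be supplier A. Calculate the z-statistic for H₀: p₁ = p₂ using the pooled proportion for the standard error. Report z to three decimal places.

z = 0.419

p̂₁ = 192/616 = 0.31169, p̂₂ = 42/143 = 0.29371.
Pooled p̂ = (192+42)/(616+143) = 234/759 = 0.30830.
Pooled SE = √[0.2132513·0.00861638] ≈ 0.042866.
z = (p̂₁ − p̂₂)/SE = (0.31169 − 0.29371)/0.042866 = 0.01798/0.042866 = 0.419.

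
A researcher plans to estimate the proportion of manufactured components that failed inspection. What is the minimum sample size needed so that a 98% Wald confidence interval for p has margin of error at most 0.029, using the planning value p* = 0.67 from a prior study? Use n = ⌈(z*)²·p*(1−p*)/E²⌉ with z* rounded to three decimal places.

n = 1423

The 98% critical value is z* = 2.326.
p*(1−p*) = 0.2211.
Required n before rounding: 5.410276 × 0.2211 / 0.029² = 1422.369.
⌈1422.369⌉ = 1423.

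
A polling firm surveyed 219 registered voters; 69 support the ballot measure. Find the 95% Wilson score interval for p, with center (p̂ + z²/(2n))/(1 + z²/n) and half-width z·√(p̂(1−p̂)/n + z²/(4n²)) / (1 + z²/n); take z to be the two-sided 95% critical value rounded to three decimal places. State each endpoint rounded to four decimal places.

Here p̂ = 69/219 = 0.31507 and z = 1.960 (z² = 3.841600).
Denominator 1 + z²/n = 1 + 3.841600/219 = 1.017542.
Center = (0.31507 + 0.008771)/1.017542 = 0.31826.
Radicand: p̂(1−p̂)/n + z²/(4n²) = 0.000985390 + 0.000020025 = 0.001005415.
Half-width = 1.960·√0.001005415/1.017542 = 0.06108.
Interval: 0.31826 ± 0.06108 → (0.2572, 0.3793).

(0.2572, 0.3793)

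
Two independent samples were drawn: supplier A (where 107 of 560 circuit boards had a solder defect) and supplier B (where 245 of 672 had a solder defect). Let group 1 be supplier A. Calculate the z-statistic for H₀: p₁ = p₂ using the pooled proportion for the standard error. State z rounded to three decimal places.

z = -6.713

Sample proportions: p̂₁ = 107/560 = 0.19107 and p̂₂ = 245/672 = 0.36458.
Pooling: p̂ = 352/1232 = 0.28571.
Pooled SE = √[0.2040816·0.00327381] ≈ 0.025848.
z = -0.17351/0.025848 = -6.713.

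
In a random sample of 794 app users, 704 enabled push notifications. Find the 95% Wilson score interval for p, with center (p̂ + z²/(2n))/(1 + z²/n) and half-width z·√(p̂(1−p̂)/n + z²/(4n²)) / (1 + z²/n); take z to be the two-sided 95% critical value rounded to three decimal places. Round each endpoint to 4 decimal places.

Here p̂ = 704/794 = 0.88665 and z = 1.960 (z² = 3.841600).
Denominator 1 + z²/n = 1 + 3.841600/794 = 1.004838.
Center = (0.88665 + 0.002419)/1.004838 = 0.88479.
Radicand: p̂(1−p̂)/n + z²/(4n²) = 0.000126577 + 0.000001523 = 0.000128100.
Half-width = 1.960·√0.000128100/1.004838 = 0.02208.
So the interval runs from 0.8627 to 0.9069.

(0.8627, 0.9069)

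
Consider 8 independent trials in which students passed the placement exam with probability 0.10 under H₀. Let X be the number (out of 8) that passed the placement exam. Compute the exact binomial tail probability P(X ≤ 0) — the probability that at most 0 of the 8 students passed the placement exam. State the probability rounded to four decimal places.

P = 0.4305

X ~ Binomial(n=8, p=0.10).
P(X ≤ 0) = C(8,0)·0.10^0·0.90^8.
= 0.430467 = 0.4305.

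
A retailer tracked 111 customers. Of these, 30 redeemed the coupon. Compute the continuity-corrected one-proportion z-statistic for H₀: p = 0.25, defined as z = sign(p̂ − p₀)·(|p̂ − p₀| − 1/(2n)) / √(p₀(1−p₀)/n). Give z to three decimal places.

p̂ = 30/111 = 0.27027. p̂ − p₀ = 0.020270.
Continuity correction 1/(2n) = 1/222 = 0.004505.
Corrected numerator: |0.020270| − 0.004505 = 0.015765.
Under H₀, SE = √(p₀(1−p₀)/n) = √(0.25·0.75/111) = √0.001689189 = 0.041100.
z = (+)0.015765/0.041100 = 0.384.

z = 0.384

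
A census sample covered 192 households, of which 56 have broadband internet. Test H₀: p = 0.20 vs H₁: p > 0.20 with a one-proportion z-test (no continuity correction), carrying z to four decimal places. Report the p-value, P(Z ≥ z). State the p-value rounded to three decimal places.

Sample proportion p̂ = 56/192 = 0.29167.
Under H₀, SE = √(p₀(1−p₀)/n) = √(0.20·0.80/192) = √0.000833333 = 0.028868.
z = (p̂ − p₀)/SE = (56/192 − 0.20)/0.028868 ≈ 3.1754.
From the standard normal, P(Z ≥ z) = 0.001.

p-value = 0.001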